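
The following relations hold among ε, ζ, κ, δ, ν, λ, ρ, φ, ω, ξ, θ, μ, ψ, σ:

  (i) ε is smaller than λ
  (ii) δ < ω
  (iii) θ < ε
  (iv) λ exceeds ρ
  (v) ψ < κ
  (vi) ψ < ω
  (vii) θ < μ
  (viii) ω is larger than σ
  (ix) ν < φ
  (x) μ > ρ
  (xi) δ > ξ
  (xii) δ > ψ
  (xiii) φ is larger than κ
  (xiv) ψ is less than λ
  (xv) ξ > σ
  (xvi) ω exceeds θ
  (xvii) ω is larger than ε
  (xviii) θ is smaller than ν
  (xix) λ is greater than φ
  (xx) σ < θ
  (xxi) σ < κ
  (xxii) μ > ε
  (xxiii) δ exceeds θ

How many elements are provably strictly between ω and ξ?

1

The relations place ξ below ω. An element lies strictly between them when it is forced above ξ and also forced below ω.
Above ξ: {δ}. Below ω: {σ, θ, ε, ψ, δ}.
Intersection: {δ} — 1.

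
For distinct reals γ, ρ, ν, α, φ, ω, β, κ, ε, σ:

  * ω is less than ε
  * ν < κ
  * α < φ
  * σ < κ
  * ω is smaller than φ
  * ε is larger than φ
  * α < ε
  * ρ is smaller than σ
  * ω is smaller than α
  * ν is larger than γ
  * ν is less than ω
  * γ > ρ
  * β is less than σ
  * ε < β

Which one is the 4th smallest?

Chaining the given pairs: ρ < γ < ν < ω < α < φ < ε < β < σ < κ.
Counting 4 from the smallest end gives ω.

ω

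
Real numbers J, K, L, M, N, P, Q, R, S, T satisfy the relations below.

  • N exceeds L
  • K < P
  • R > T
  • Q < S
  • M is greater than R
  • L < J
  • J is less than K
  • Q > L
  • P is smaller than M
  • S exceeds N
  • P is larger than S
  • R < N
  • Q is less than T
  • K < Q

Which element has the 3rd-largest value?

S

Piecing the relations together gives one ordering: L < J < K < Q < T < R < N < S < P < M.
Counting 3 from the largest end gives S.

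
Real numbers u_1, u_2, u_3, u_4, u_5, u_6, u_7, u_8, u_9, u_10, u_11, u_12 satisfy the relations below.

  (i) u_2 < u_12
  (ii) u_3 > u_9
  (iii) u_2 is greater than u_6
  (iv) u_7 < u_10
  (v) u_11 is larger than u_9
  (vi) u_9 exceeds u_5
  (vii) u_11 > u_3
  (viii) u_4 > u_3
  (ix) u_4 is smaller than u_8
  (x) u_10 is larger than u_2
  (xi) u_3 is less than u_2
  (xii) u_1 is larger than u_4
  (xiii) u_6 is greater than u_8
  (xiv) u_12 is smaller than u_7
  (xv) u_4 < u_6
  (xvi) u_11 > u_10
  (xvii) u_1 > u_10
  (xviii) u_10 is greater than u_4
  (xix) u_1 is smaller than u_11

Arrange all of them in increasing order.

u_5 < u_9 < u_3 < u_4 < u_8 < u_6 < u_2 < u_12 < u_7 < u_10 < u_1 < u_11

Nothing is placed below u_5, so it is least; from there u_5 < u_9; u_9 < u_3; u_3 < u_4; u_4 < u_8; u_8 < u_6; u_6 < u_2; u_2 < u_12; u_12 < u_7; u_7 < u_10; u_10 < u_1; u_1 < u_11, each given directly.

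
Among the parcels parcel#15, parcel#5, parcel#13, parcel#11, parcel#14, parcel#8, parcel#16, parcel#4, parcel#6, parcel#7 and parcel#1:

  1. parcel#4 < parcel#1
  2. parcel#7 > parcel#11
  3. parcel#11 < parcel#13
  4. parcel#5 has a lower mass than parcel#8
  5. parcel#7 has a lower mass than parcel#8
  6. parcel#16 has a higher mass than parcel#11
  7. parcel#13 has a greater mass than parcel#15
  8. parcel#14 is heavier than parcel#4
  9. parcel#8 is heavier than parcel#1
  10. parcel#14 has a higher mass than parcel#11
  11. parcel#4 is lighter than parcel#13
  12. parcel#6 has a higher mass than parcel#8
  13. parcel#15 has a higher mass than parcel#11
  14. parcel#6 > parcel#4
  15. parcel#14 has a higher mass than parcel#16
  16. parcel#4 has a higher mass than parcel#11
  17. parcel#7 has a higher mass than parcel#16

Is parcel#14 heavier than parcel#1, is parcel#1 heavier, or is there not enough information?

undetermined

Following every chain through parcel#14: below parcel#14 we get parcel#11, parcel#4, parcel#16.
parcel#1 is not reached, and no chain runs the other way from parcel#1 to parcel#14.
So the given relations leave the order of parcel#14 and parcel#1 undetermined.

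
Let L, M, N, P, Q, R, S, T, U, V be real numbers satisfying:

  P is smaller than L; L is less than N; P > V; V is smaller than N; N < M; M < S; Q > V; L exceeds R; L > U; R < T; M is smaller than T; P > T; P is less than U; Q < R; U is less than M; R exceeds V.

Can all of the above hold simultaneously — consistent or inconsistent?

inconsistent

Chaining the given relations yields T < P < U < L < N < M, so T < M. But one relation states M < T. These cannot both hold.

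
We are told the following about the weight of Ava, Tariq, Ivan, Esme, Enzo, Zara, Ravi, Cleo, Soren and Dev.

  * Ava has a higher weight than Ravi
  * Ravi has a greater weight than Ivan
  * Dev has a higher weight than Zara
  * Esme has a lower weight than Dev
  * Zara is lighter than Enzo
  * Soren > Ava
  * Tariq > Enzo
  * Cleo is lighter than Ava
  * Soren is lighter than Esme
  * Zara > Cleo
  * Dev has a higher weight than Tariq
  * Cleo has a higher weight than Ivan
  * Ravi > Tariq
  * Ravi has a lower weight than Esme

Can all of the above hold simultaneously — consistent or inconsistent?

The single ordering Ivan < Cleo < Zara < Enzo < Tariq < Ravi < Ava < Soren < Esme < Dev satisfies every listed relation, so no contradiction arises.

consistent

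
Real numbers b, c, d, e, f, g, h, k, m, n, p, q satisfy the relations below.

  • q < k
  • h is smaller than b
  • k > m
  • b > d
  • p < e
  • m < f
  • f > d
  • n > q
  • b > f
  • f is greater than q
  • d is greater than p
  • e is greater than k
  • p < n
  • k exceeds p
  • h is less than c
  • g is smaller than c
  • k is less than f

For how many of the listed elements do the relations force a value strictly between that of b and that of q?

Chaining upward from q reaches: k, f, e, n.
Chaining downward from b reaches: h, p, d, m, k, f.
Strictly between q and b are those in both lists: k, f — 2 elements.

2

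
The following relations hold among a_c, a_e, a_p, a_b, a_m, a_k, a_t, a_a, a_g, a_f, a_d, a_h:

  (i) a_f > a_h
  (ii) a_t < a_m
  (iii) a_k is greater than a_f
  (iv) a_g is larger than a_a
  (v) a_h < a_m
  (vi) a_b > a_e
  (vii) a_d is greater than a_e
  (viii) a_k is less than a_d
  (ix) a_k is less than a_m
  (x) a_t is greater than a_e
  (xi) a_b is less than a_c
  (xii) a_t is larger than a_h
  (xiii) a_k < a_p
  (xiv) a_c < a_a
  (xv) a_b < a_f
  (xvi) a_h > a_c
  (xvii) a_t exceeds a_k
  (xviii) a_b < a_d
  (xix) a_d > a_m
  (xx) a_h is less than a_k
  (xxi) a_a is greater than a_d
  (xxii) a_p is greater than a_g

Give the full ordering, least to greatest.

a_e < a_b < a_c < a_h < a_f < a_k < a_t < a_m < a_d < a_a < a_g < a_p

Nothing is placed below a_e, so it is least; from there a_e < a_b; a_b < a_c; a_c < a_h; a_h < a_f; a_f < a_k; a_k < a_t; a_t < a_m; a_m < a_d; a_d < a_a; a_a < a_g; a_g < a_p, each given directly.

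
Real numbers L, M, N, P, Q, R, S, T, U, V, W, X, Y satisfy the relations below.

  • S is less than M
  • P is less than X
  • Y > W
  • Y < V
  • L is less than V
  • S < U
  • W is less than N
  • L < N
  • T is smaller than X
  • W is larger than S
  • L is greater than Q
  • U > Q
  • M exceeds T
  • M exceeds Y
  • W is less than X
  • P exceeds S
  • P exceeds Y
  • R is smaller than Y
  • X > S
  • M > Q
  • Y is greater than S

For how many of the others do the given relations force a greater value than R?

5

Directly above R: Y.
One step further: P, M, V (4 so far).
One step further: X (5 so far).
No other element is forced above R by the given relations, so the count is 5.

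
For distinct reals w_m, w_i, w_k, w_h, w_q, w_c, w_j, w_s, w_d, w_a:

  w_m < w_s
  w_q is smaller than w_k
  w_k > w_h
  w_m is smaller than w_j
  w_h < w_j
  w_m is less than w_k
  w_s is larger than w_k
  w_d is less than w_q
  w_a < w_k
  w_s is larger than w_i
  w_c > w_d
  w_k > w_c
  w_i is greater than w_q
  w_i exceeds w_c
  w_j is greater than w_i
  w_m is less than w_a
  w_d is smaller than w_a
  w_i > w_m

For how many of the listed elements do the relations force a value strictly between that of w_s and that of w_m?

Chaining upward from w_m reaches: w_a, w_k, w_i, w_j.
Chaining downward from w_s reaches: w_d, w_a, w_h, w_c, w_q, w_k, w_i.
Strictly between w_m and w_s are those in both lists: w_a, w_k, w_i — 3 elements.

3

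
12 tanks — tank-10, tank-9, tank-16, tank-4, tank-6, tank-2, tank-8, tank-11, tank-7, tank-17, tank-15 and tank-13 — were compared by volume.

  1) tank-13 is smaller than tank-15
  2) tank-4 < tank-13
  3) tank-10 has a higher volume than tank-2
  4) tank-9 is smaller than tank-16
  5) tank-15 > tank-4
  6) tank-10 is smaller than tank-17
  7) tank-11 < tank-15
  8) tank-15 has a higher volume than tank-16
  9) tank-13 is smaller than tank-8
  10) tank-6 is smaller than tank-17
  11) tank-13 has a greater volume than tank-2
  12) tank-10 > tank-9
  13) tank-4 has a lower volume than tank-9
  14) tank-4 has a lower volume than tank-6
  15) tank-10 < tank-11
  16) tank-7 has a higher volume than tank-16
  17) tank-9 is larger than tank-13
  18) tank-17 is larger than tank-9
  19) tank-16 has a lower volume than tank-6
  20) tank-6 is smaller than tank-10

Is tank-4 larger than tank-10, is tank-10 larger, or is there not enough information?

The relevant relations are tank-4 < tank-13; tank-13 < tank-9; tank-9 < tank-16; tank-16 < tank-6; tank-6 < tank-10.
Together: tank-4 < tank-13 < tank-9 < tank-16 < tank-6 < tank-10.
So tank-10 is larger.

tank-10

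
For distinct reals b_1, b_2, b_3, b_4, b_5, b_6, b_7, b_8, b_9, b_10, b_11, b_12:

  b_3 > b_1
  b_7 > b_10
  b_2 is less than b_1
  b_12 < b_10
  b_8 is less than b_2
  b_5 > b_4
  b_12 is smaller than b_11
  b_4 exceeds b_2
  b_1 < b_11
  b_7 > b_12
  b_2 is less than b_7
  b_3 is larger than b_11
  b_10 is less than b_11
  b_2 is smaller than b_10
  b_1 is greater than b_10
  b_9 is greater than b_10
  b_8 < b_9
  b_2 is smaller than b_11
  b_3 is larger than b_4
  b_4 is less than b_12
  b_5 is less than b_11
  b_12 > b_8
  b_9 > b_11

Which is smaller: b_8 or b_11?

b_8

Link the given pairs in sequence: b_8 < b_2; b_2 < b_4; b_4 < b_12; b_12 < b_10; b_10 < b_11.
Chaining these gives b_8 < b_2 < b_4 < b_12 < b_10 < b_11.
So b_8 < b_11; b_8 is the smaller of the two.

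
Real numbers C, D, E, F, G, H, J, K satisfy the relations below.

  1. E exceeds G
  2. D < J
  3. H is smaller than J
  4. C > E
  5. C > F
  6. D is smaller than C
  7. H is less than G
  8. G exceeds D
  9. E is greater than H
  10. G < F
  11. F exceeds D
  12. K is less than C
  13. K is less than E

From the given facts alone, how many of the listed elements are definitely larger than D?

5

From D the given relations immediately reach J, G, F, C.
From those, E — 5 in total.
Nothing else is reachable above D; 5 in all.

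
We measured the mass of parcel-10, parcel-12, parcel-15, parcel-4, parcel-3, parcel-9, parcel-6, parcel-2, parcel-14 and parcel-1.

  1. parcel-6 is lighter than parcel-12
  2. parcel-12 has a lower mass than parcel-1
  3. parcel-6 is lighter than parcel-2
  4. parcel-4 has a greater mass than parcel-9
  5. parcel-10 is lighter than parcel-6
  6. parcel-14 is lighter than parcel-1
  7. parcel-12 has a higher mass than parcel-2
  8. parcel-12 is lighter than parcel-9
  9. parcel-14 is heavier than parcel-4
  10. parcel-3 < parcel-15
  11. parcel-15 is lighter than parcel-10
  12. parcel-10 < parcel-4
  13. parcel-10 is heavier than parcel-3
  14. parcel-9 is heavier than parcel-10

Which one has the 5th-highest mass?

parcel-12

The consecutive relations fix a unique order: parcel-3 < parcel-15 < parcel-10 < parcel-6 < parcel-2 < parcel-12 < parcel-9 < parcel-4 < parcel-14 < parcel-1.
Counting 5 from the largest end gives parcel-12.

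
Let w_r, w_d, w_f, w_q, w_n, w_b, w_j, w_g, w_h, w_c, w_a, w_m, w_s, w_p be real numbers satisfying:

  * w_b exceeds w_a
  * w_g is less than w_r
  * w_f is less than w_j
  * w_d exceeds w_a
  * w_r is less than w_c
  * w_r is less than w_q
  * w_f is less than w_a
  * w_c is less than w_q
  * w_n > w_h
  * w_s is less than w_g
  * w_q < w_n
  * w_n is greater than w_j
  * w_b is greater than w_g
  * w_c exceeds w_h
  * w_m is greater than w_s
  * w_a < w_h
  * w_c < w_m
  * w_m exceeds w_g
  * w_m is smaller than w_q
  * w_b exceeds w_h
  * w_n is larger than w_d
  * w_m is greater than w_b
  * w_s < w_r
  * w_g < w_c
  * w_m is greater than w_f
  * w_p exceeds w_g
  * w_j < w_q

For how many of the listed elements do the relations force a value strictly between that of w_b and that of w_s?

The relations place w_s below w_b. An element lies strictly between them when it is forced above w_s and also forced below w_b.
Above w_s: {w_g, w_r, w_c, w_m, w_p, w_q, w_n}. Below w_b: {w_g, w_f, w_a, w_h}.
Intersection: {w_g} — 1.

1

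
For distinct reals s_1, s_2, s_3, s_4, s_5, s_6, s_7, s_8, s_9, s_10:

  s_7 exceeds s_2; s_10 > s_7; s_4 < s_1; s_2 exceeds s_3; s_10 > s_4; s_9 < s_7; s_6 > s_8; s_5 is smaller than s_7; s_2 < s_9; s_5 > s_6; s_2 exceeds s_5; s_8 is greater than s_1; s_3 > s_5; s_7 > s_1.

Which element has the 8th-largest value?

s_8

Chaining the given pairs: s_4 < s_1 < s_8 < s_6 < s_5 < s_3 < s_2 < s_9 < s_7 < s_10.
Counting 8 from the largest end gives s_8.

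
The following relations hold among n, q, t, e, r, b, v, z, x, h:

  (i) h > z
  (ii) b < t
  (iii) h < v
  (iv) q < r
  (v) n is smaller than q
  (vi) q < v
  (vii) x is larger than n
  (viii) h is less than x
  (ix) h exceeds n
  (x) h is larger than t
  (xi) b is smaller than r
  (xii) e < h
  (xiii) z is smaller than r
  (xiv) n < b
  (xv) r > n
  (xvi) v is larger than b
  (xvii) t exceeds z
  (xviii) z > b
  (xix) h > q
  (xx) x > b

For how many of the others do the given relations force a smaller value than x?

Directly below x: n, b, h.
One step further: e, q, z, t (7 so far).
Nothing else is reachable below x; 7 in all.

7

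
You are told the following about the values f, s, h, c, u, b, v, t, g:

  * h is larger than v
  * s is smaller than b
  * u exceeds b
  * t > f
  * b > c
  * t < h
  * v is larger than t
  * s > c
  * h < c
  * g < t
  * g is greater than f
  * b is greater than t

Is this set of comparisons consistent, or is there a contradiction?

consistent

Every relation is compatible with f < g < t < v < h < c < s < b < u; the set is consistent.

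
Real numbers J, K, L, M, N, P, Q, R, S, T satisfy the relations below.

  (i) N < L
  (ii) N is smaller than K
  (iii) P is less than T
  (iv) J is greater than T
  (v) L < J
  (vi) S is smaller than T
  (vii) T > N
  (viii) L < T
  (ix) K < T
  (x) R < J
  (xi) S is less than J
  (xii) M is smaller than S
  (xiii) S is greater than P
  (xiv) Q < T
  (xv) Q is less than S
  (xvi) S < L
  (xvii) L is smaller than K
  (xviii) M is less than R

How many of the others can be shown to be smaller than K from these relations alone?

6

The elements the relations force below K are Q, N, M, P, S, L — no chain reaches any other.
That is 6.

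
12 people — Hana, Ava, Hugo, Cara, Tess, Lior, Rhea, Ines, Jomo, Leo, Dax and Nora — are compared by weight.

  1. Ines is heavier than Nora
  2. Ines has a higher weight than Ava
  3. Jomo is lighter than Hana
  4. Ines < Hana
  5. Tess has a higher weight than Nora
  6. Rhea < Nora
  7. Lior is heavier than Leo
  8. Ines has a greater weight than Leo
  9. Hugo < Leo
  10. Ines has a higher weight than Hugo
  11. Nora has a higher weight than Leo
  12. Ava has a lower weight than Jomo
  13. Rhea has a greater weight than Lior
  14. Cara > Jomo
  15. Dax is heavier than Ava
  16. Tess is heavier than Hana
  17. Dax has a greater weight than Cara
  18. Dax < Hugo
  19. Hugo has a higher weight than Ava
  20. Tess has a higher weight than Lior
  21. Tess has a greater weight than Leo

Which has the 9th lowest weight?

Nora

Piecing the relations together gives one ordering: Ava < Jomo < Cara < Dax < Hugo < Leo < Lior < Rhea < Nora < Ines < Hana < Tess.
Counting 9 from the smallest end gives Nora.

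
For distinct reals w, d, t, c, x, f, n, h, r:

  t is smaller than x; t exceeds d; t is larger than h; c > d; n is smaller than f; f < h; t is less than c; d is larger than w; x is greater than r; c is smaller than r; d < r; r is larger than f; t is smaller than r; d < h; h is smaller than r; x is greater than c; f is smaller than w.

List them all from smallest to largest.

The consecutive links are each given: n < f; f < w; w < d; d < h; h < t; t < c; c < r; r < x.

n < f < w < d < h < t < c < r < x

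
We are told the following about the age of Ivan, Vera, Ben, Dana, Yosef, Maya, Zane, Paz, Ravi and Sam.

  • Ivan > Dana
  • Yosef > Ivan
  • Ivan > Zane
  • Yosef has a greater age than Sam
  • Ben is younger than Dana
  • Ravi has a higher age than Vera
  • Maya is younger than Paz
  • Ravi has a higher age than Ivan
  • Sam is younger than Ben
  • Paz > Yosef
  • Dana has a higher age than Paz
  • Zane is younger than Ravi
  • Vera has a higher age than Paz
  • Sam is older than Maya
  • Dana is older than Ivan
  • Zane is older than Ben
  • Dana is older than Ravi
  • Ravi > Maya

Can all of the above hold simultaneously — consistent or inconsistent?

inconsistent

Chaining the given relations yields Ivan < Yosef < Paz < Vera < Ravi < Dana, so Ivan < Dana. But one relation states Dana < Ivan. These cannot both hold.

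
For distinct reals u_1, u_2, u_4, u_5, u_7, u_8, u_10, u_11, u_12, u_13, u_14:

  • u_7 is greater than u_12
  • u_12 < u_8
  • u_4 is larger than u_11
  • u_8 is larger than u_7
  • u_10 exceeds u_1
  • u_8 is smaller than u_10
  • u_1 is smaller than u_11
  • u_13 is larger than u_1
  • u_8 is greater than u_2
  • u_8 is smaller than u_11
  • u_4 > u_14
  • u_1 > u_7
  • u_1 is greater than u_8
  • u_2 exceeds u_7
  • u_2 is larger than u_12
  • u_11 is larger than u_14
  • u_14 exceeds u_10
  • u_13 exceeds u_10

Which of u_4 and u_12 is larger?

u_12 < u_7 and u_7 < u_2 give u_12 < u_2.
Then u_2 < u_8 extends the chain to u_8.
With u_8 < u_10: u_12 < u_7 < u_2 < u_8 < u_10.
With u_10 < u_14: u_12 < u_7 < u_2 < u_8 < u_10 < u_14.
With u_14 < u_4: u_12 < u_7 < u_2 < u_8 < u_10 < u_14 < u_4.
So u_12 < u_4; u_4 is the larger of the two.

u_4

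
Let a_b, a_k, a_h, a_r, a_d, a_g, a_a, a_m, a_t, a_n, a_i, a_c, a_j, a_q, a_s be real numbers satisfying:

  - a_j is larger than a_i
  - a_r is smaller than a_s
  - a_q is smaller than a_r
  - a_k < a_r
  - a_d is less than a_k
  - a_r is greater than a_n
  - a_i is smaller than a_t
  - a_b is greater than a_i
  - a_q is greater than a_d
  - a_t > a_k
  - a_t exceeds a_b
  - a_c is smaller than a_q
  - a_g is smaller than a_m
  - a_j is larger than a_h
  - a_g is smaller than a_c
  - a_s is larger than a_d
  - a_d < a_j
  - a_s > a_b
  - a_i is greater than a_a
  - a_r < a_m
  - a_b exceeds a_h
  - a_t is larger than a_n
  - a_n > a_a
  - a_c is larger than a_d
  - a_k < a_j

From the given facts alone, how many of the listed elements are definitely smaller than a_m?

From a_m the given relations immediately reach a_g, a_r.
From those, a_n, a_k, a_q — 5 in total.
From those, a_a, a_d, a_c — 8 in total.
No other element is forced below a_m by the given relations, so the count is 8.

8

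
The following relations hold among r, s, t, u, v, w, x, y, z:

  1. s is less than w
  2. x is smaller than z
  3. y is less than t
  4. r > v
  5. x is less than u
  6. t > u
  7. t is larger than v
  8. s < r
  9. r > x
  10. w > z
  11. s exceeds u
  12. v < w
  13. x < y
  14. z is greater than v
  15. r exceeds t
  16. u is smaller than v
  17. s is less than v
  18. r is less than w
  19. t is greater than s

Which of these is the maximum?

Chaining downward from w: directly below it, s, v, r, z; then x, u, t; then y.
That covers every other element, and nothing is given above w, so w is the maximum.

w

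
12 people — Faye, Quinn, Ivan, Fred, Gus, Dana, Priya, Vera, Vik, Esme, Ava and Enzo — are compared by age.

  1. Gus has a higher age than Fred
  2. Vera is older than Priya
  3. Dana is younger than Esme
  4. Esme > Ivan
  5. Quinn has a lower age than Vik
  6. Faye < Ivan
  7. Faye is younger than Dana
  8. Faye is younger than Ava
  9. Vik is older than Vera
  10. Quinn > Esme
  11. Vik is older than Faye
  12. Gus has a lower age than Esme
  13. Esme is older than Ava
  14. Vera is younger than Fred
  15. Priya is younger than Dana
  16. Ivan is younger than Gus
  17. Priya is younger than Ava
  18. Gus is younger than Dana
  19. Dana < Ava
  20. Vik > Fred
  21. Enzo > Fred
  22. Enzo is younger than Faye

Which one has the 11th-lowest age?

Chaining the given pairs: Priya < Vera < Fred < Enzo < Faye < Ivan < Gus < Dana < Ava < Esme < Quinn < Vik.
Counting 11 from the smallest end gives Quinn.

Quinn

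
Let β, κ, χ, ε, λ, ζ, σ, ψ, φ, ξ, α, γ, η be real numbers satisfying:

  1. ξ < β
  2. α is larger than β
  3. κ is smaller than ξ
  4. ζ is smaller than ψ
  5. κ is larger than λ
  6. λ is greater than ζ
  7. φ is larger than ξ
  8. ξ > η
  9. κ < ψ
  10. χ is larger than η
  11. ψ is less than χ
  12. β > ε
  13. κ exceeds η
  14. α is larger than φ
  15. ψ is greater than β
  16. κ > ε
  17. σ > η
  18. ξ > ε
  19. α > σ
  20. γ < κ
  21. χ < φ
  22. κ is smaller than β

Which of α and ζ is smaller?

ζ

Link the given pairs in sequence: ζ < λ; λ < κ; κ < ξ; ξ < β; β < ψ; ψ < χ; χ < φ; φ < α.
Chaining these gives ζ < λ < κ < ξ < β < ψ < χ < φ < α.
So ζ < α; ζ is the smaller of the two.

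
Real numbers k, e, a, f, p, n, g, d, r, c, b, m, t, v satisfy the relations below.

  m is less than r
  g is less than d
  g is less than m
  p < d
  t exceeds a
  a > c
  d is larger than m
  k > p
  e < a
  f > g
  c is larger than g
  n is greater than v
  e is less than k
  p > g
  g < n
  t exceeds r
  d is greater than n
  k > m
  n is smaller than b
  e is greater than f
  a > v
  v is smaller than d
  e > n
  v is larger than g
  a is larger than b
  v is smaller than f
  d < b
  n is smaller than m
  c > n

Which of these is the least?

g

v is not least since g < v; p is not least since g < p; f is not least since v < f; n is not least since g < n; e is not least since n < e; m is not least since n < m; k is not least since e < k; r is not least since m < r; d is not least since n < d; b is not least since d < b; c is not least since g < c; a is not least since b < a; t is not least since a < t.
Only g has nothing below it, so g is the least.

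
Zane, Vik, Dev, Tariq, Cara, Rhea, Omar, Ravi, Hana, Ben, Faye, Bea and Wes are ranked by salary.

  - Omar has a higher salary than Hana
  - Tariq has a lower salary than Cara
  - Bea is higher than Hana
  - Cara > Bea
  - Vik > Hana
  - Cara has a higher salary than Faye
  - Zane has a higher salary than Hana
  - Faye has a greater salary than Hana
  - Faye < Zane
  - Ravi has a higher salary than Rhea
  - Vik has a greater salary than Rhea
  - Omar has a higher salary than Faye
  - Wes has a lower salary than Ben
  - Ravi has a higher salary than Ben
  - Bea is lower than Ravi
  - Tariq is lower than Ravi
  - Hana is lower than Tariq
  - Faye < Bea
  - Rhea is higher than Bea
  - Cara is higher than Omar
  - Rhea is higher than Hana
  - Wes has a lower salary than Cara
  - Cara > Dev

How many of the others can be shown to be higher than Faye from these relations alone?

The elements the relations force above Faye are Bea, Zane, Omar, Cara, Rhea, Vik, Ravi — no chain reaches any other.
That is 7.

7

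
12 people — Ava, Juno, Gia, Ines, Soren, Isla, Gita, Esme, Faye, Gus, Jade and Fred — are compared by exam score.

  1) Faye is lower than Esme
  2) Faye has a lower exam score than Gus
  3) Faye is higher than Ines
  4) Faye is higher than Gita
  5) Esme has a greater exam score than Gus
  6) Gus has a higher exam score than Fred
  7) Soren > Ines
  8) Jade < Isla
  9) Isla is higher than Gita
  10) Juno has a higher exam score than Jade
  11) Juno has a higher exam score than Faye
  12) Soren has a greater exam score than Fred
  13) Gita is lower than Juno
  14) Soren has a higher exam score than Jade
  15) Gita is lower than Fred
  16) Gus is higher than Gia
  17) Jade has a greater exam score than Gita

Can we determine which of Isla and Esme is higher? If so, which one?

Following every chain through Isla: below Isla we get Gita, Jade.
Esme is not reached, and no chain runs the other way from Esme to Isla.
So the given relations leave the order of Isla and Esme undetermined.

undetermined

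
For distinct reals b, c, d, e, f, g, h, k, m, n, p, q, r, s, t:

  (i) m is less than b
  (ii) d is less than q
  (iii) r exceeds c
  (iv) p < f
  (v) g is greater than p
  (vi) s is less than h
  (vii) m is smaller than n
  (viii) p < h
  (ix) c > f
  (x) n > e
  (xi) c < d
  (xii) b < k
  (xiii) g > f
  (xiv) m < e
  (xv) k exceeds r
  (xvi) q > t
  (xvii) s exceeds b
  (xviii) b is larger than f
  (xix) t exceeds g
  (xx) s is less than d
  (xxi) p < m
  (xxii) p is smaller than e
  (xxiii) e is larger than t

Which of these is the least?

p

Chaining upward from p: directly above it, m, f, g, h, e; then b, c, t, n; then s, r, d, k, q.
That covers every other element, and nothing is given below p, so p is the least.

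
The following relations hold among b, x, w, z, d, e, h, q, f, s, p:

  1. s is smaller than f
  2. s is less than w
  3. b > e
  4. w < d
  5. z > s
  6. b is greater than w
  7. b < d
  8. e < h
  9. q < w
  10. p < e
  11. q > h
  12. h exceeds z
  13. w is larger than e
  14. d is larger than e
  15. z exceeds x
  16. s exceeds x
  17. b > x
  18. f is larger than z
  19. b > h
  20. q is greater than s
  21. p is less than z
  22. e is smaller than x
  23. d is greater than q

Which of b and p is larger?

b

The relevant relations are p < e; e < x; x < s; s < z; z < h; h < q; q < w; w < b.
Together: p < e < x < s < z < h < q < w < b.
So p < b; b is the larger of the two.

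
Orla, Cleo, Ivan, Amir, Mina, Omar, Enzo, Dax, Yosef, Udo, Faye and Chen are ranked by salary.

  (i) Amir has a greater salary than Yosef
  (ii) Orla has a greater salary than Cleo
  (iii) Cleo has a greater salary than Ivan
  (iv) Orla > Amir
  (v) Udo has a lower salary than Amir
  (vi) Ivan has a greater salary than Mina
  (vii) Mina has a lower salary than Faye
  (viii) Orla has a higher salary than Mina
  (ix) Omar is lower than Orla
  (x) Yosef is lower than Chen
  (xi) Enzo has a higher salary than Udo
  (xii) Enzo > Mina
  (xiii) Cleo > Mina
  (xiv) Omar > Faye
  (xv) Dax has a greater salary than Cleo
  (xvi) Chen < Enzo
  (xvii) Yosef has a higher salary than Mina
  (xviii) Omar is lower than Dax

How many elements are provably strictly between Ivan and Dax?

1

Chaining upward from Ivan reaches: Cleo, Orla.
Chaining downward from Dax reaches: Mina, Faye, Omar, Cleo.
Strictly between Ivan and Dax are those in both lists: Cleo — 1 element.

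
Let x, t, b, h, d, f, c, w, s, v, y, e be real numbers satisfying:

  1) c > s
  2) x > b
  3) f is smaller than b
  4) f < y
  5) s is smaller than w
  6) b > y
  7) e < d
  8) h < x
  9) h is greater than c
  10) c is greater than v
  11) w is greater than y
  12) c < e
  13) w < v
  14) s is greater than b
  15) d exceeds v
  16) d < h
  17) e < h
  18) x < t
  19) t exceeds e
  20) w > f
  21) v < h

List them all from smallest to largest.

The consecutive links are each given: f < y; y < b; b < s; s < w; w < v; v < c; c < e; e < d; d < h; h < x; x < t.

f < y < b < s < w < v < c < e < d < h < x < t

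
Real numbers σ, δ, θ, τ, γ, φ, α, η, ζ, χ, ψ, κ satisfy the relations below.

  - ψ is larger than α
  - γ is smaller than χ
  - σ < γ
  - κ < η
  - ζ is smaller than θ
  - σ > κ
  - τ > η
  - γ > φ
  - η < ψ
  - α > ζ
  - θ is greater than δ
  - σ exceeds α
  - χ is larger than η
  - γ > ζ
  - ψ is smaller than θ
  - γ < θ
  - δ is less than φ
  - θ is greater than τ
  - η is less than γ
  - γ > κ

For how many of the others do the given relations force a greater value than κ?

7

From κ the given relations immediately reach η, σ, γ.
From those, τ, ψ, χ, θ — 7 in total.
No other element is forced above κ by the given relations, so the count is 7.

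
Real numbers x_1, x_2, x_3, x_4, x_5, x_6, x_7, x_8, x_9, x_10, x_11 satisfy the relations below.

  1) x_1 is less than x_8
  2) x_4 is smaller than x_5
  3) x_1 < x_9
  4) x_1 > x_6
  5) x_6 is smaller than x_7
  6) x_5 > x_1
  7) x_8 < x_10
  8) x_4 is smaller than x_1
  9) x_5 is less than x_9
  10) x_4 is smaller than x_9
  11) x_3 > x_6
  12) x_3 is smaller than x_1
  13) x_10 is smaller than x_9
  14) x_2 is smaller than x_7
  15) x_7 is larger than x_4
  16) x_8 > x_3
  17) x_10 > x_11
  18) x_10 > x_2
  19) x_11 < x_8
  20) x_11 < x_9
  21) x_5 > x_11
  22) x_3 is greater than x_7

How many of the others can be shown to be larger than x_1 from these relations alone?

From x_1 the given relations immediately reach x_8, x_5, x_9.
From those, x_10 — 4 in total.
No other element is forced above x_1 by the given relations, so the count is 4.

4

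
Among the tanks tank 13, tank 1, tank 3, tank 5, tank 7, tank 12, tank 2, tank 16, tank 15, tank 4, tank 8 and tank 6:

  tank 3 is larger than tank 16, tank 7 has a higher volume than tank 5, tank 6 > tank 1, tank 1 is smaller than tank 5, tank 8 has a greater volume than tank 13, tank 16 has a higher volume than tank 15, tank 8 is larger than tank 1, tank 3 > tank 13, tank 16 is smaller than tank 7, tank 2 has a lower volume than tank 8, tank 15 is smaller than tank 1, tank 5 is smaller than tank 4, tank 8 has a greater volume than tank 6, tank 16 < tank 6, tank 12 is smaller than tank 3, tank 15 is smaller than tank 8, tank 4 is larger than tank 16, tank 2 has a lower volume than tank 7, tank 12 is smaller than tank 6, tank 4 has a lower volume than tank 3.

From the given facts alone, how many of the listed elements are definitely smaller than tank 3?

7

The elements the relations force below tank 3 are tank 15, tank 12, tank 16, tank 1, tank 5, tank 4, tank 13 — no chain reaches any other.
That is 7.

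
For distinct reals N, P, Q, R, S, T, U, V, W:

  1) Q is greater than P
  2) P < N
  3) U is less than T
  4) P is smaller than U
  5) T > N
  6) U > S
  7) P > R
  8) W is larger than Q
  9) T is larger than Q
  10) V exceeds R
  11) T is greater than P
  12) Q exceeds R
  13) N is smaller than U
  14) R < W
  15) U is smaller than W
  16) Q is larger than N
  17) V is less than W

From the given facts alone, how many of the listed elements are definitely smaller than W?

The elements the relations force below W are R, P, V, N, S, U, Q — no chain reaches any other.
That is 7.

7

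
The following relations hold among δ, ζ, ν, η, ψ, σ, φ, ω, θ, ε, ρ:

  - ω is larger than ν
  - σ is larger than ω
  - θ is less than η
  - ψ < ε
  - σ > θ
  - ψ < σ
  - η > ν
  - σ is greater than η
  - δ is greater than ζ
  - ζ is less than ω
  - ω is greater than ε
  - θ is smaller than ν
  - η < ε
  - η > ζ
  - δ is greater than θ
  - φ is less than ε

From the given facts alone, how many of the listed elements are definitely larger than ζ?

5

Directly above ζ: η, δ, ω.
One step further: ε, σ (5 so far).
No other element is forced above ζ by the given relations, so the count is 5.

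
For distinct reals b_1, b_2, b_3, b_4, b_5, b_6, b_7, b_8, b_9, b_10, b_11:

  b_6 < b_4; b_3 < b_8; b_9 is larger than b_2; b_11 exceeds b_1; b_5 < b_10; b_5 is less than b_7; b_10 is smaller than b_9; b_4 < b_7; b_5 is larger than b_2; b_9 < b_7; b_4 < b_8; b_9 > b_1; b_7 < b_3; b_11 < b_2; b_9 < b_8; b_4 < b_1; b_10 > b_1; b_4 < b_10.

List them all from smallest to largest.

Nothing is placed below b_6, so it is least; from there b_6 < b_4; b_4 < b_1; b_1 < b_11; b_11 < b_2; b_2 < b_5; b_5 < b_10; b_10 < b_9; b_9 < b_7; b_7 < b_3; b_3 < b_8, each given directly.

b_6 < b_4 < b_1 < b_11 < b_2 < b_5 < b_10 < b_9 < b_7 < b_3 < b_8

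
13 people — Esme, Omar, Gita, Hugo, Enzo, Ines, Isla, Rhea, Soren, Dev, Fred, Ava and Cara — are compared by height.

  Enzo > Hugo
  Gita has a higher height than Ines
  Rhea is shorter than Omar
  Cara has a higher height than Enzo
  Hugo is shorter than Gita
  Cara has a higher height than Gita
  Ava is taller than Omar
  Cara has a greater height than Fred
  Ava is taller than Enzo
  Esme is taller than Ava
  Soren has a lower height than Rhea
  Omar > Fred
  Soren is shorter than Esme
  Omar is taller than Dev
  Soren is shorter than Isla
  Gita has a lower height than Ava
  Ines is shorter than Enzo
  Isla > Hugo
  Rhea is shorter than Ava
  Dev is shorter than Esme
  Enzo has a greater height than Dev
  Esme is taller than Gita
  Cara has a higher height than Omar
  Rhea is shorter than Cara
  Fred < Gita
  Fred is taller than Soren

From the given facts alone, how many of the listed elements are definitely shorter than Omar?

From Omar the given relations immediately reach Rhea, Fred, Dev.
From those, Soren — 4 in total.
Nothing else is reachable below Omar; 4 in all.

4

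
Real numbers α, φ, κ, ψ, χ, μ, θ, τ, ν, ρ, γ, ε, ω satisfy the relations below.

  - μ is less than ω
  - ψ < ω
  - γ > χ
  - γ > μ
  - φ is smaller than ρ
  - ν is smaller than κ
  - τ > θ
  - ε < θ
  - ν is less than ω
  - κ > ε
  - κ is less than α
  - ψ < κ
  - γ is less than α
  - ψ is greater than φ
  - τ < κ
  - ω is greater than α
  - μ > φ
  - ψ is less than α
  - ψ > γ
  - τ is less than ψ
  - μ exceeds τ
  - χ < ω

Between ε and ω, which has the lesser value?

The relevant relations are ε < θ; θ < τ; τ < μ; μ < γ; γ < ψ; ψ < κ; κ < α; α < ω.
Chaining these gives ε < θ < τ < μ < γ < ψ < κ < α < ω.
So ε < ω; ε is the smaller of the two.

ε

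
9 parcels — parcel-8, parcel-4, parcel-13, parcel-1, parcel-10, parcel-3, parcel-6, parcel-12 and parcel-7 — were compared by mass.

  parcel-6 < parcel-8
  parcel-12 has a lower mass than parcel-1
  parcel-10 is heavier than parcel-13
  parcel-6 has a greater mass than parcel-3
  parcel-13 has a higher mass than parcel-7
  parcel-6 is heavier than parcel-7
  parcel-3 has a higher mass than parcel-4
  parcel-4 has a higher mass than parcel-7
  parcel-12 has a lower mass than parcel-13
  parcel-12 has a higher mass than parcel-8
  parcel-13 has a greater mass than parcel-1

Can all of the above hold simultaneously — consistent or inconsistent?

The single ordering parcel-7 < parcel-4 < parcel-3 < parcel-6 < parcel-8 < parcel-12 < parcel-1 < parcel-13 < parcel-10 satisfies every listed relation, so no contradiction arises.

consistent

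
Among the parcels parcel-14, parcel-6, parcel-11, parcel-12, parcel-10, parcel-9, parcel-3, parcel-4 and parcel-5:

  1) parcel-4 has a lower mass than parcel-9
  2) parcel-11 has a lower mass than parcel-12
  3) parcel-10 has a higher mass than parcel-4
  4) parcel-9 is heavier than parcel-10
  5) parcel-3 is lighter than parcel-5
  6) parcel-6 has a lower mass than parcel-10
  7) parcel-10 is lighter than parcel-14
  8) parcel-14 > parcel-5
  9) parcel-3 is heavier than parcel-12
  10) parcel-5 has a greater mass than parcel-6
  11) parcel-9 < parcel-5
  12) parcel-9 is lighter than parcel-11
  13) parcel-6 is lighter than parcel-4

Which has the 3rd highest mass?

parcel-3

Piecing the relations together gives one ordering: parcel-6 < parcel-4 < parcel-10 < parcel-9 < parcel-11 < parcel-12 < parcel-3 < parcel-5 < parcel-14.
The 3rd largest is parcel-3.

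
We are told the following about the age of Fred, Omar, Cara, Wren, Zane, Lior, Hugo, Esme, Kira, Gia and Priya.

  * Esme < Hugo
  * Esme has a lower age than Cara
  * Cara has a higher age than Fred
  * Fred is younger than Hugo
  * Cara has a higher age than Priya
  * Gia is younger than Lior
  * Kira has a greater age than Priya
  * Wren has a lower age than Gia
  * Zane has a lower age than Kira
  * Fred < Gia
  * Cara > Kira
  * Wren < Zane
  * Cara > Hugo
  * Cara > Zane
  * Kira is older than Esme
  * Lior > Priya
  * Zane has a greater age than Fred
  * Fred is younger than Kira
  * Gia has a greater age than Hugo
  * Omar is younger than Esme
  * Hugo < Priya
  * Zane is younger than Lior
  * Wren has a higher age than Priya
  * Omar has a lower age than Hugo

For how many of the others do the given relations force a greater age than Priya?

Directly above Priya: Wren, Lior, Kira, Cara.
One step further: Gia, Zane (6 so far).
No other element is forced above Priya by the given relations, so the count is 6.

6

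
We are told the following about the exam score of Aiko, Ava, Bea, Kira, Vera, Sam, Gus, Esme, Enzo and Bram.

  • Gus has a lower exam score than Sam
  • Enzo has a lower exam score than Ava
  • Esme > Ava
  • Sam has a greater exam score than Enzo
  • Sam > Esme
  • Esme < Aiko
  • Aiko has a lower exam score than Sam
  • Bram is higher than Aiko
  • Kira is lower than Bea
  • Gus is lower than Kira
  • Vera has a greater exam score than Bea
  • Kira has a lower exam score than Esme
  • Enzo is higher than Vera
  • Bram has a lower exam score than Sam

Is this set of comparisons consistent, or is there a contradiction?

consistent

The single ordering Gus < Kira < Bea < Vera < Enzo < Ava < Esme < Aiko < Bram < Sam satisfies every listed relation, so no contradiction arises.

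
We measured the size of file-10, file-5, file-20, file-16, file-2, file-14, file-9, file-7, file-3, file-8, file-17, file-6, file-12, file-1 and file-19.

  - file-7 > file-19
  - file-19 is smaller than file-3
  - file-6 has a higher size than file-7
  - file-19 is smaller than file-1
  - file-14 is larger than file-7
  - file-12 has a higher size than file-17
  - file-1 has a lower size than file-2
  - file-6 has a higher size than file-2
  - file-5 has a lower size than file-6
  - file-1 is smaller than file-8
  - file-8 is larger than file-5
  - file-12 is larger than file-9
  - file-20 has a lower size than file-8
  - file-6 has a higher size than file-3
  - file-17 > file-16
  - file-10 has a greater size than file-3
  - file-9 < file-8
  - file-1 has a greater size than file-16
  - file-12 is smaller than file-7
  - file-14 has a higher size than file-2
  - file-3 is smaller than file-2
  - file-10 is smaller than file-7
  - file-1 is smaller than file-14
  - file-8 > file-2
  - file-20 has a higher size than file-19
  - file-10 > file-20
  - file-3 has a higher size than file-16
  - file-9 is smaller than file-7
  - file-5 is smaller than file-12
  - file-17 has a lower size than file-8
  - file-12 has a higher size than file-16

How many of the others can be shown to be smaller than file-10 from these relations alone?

4

The elements the relations force below file-10 are file-19, file-16, file-3, file-20 — no chain reaches any other.
That is 4.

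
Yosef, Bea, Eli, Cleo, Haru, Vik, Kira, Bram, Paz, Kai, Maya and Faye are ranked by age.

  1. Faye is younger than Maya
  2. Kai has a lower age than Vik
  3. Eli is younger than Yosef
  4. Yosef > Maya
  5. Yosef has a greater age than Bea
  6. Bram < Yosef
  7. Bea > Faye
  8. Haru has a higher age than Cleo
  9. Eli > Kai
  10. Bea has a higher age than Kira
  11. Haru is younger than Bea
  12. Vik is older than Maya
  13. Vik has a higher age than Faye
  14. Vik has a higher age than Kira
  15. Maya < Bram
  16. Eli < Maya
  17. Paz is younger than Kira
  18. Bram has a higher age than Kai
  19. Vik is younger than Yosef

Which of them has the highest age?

Chaining downward from Yosef: directly below it, Eli, Maya, Vik, Bram, Bea; then Kai, Faye, Kira, Haru; then Paz, Cleo.
That covers every other element, and nothing is given above Yosef, so Yosef is the highest age.

Yosef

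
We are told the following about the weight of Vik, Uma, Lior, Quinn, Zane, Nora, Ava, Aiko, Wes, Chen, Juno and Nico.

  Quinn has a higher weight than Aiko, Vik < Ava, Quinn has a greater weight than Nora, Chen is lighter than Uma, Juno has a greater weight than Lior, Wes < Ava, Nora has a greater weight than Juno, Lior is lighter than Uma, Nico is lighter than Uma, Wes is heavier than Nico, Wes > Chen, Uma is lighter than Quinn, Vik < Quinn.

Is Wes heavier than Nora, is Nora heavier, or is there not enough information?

Following every chain through Wes: above Wes we get Ava; below Wes we get Nico, Chen.
Nora is not reached, and no chain runs the other way from Nora to Wes.
So the given relations leave the order of Wes and Nora undetermined.

undetermined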